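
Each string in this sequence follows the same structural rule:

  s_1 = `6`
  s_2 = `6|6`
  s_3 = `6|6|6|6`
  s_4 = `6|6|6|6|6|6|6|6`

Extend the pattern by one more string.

Each string is two copies of the previous one joined by '|'.
Doubling 6|6|6|6|6|6|6|6 with '|' between the halves:

6|6|6|6|6|6|6|6|6|6|6|6|6|6|6|6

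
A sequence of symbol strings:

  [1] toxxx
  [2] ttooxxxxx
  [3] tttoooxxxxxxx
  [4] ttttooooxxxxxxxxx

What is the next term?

Term n consists of n t's, followed by n o's, followed by 2n+1 x's (n = 1, 2, …).
At n = 5 the blocks have lengths 5, 5, 11.

tttttoooooxxxxxxxxxxx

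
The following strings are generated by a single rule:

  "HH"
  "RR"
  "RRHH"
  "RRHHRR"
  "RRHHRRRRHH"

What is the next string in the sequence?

Each term (from the third on) is the previous term followed by the one before it: term 3 = RR·HH = RRHH.
So term 6 is RRHHRRRRHH·RRHHRR.

RRHHRRRRHHRRHHRR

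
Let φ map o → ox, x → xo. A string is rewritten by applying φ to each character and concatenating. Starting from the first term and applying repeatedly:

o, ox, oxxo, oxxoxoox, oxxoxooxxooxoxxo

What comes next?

oxxoxooxxooxoxxoxooxoxxooxxoxoox

Replace each of the 16 characters of oxxoxooxxooxoxxo in place — ox xo xo ox xo ox ox xo xo ox ox xo ox xo xo ox — and concatenate.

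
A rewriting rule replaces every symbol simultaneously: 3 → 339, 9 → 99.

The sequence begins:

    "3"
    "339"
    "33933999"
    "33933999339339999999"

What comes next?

339339993393399999993393399933933999999999999999

Applying the rule to each of the 20 symbols of 33933999339339999999 gives the pieces 339 339 99 339 339 99 99 99 339 339 99 339 339 99 99 99 99 99 99 99, which concatenate to the answer.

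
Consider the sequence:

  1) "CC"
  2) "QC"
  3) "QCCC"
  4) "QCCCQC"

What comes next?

Each term (from the third on) is the previous term followed by the one before it: term 3 = QC·CC = QCCC.
Continuing: QCCCQC · QCCC gives term 5.

QCCCQCQCCC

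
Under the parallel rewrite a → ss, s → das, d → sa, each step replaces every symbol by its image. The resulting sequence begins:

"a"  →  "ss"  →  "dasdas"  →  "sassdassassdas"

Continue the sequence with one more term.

dasssdasdassassdasdasssdasdassassdas

Applying the rule to each of the 14 symbols of sassdassassdas gives the pieces das ss das das sa ss das das ss das das sa ss das, which concatenate to the answer.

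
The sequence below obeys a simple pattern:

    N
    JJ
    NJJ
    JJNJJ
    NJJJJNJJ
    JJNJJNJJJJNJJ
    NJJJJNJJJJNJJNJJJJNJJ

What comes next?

JJNJJNJJJJNJJNJJJJNJJJJNJJNJJJJNJJ

This is a Fibonacci-style word recurrence s(k) = s(k−2)·s(k−1): e.g. N·JJ = NJJ.
The next term joins JJNJJNJJJJNJJ and NJJJJNJJJJNJJNJJJJNJJ.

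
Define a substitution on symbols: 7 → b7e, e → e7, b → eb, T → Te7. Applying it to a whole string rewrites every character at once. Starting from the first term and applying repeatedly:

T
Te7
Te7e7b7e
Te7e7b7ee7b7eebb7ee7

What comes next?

Te7e7b7ee7b7eebb7ee7e7b7eebb7ee7e7ebebb7ee7e7b7e

φ(Te7e7b7ee7b7eebb7ee7) expands symbol-by-symbol to Te7 e7 b7e e7 b7e eb b7e e7 e7 b7e eb b7e e7 e7 eb eb b7e e7 e7 b7e; joining the 20 pieces gives the next term.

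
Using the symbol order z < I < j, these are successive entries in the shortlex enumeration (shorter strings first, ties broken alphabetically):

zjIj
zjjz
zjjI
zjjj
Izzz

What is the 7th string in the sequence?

Advancing 2 positions from Izzz through Izzz → IzzI reaches term 7.

Izzj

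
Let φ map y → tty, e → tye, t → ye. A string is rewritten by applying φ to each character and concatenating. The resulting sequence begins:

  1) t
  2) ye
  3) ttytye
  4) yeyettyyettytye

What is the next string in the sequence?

Rewriting the 15 symbols of yeyettyyettytye one by one yields tty tye tty tye ye ye tty tty tye ye ye tty ye tty tye; concatenated:

ttytyettytyeyeyettyttytyeyeyettyyettytye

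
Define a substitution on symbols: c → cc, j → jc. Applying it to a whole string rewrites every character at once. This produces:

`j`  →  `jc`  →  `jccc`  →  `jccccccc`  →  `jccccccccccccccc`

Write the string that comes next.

jccccccccccccccccccccccccccccccc

Applying the rule to each of the 16 symbols of jccccccccccccccc gives the pieces jc cc cc cc cc cc cc cc cc cc cc cc cc cc cc cc, which concatenate to the answer.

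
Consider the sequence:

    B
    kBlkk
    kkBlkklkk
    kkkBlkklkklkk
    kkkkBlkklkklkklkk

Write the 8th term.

Each term wraps the previous one in k on the left and lkk on the right.
From kkkkBlkklkklkklkk, 3 further steps: kkkkBlkklkklkklkk → kkkkkBlkklkklkklkklkk → kkkkkkBlkklkklkklkklkklkk → (answer).

kkkkkkkBlkklkklkklkklkklkklkk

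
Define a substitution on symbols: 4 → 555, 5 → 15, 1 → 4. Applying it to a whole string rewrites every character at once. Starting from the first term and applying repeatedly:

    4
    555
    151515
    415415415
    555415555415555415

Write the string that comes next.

151515555415151515555415151515555415

Applying the rule to each of the 18 symbols of 555415555415555415 gives the pieces 15 15 15 555 4 15 15 15 15 555 4 15 15 15 15 555 4 15, which concatenate to the answer.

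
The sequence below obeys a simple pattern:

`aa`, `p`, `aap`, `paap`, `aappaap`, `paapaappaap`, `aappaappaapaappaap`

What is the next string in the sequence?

Each term (from the third on) is the two preceding terms concatenated in order: term 3 = aa·p = aap.
So term 8 is paapaappaap·aappaappaapaappaap.

paapaappaapaappaappaapaappaap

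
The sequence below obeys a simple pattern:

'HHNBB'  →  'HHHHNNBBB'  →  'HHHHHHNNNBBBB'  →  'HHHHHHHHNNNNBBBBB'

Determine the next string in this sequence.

Term n consists of 2n H's, followed by n N's, followed by n+1 B's (n = 1, 2, …).
Setting n = 5 gives 10, 5, 6 characters in each block.

HHHHHHHHHHNNNNNBBBBBB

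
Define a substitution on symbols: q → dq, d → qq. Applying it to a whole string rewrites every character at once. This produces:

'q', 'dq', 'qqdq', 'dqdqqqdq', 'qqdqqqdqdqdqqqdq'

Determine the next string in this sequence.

dqdqqqdqdqdqqqdqqqdqqqdqdqdqqqdq

φ(qqdqqqdqdqdqqqdq) expands symbol-by-symbol to dq dq qq dq dq dq qq dq qq dq qq dq dq dq qq dq; joining the 16 pieces gives the next term.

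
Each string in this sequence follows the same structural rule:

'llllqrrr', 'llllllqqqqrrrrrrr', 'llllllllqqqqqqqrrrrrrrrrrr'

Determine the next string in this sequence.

The n-th term is 2n+2 l's then 3n-2 q's then 4n-1 r's (n = 1, 2, …).
At n = 4 the blocks have lengths 10, 10, 15.

llllllllllqqqqqqqqqqrrrrrrrrrrrrrrr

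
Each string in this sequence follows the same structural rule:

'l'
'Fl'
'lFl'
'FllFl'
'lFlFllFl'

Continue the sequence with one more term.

FllFllFlFllFl

This is a Fibonacci-style word recurrence s(k) = s(k−2)·s(k−1): e.g. l·Fl = lFl.
Continuing: FllFl · lFlFllFl gives term 6.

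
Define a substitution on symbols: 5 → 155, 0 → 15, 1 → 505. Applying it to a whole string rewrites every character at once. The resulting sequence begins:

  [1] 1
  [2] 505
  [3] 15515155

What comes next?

505155155505155505155155

Rewriting each symbol of 15515155: 1→505, 5→155, 5→155, 1→505, 5→155, 1→505, 5→155, 5→155, which concatenates to 505 155 155 505 155 505 155 155.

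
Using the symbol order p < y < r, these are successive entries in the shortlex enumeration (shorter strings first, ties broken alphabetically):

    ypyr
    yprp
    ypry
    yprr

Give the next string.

yypp

The successor of yprr increments the rightmost position that isn't already r and resets every position after it to p.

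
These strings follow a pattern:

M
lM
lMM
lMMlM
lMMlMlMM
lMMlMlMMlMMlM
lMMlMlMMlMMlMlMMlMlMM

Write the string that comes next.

lMMlMlMMlMMlMlMMlMlMMlMMlMlMMlMMlM

This is a Fibonacci-style word recurrence s(k) = s(k−1)·s(k−2): e.g. lM·M = lMM.
So term 8 is lMMlMlMMlMMlMlMMlMlMM·lMMlMlMMlMMlM.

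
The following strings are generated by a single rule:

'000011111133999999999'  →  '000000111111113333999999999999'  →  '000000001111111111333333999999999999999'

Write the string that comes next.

000000000011111111111133333333999999999999999999

Reading off run lengths: 0 runs 4, 6, 8; 1 runs 6, 8, 10; 3 runs 2, 4, 6; 9 runs 9, 12, 15 — each is linear in n, where the shown terms are n = 2, 3, 4.
Setting n = 5 gives 10, 12, 8, 18 characters in each block.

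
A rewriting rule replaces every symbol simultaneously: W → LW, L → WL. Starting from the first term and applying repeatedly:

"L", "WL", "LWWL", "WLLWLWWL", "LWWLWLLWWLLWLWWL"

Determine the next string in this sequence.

WLLWLWWLLWWLWLLWLWWLWLLWWLLWLWWL

Applying the rule to each of the 16 symbols of LWWLWLLWWLLWLWWL gives the pieces WL LW LW WL LW WL WL LW LW WL WL LW WL LW LW WL, which concatenate to the answer.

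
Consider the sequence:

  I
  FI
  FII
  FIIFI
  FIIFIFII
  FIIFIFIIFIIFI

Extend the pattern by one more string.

FIIFIFIIFIIFIFIIFIFII

This is a Fibonacci-style word recurrence s(k) = s(k−1)·s(k−2): e.g. FI·I = FII.
The next term joins FIIFIFIIFIIFI and FIIFIFII.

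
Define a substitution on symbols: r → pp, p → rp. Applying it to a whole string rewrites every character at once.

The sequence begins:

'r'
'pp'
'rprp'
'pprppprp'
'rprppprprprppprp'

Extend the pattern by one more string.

Rewriting the 16 symbols of rprppprprprppprp one by one yields pp rp pp rp rp rp pp rp pp rp pp rp rp rp pp rp; concatenated:

pprppprprprppprppprppprprprppprp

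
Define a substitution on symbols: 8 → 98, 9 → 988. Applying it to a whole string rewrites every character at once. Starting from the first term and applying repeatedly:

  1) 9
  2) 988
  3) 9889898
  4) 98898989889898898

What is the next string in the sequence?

Applying the rule to each of the 17 symbols of 98898989889898898 gives the pieces 988 98 98 988 98 988 98 988 98 98 988 98 988 98 98 988 98, which concatenate to the answer.

98898989889898898988989898898988989898898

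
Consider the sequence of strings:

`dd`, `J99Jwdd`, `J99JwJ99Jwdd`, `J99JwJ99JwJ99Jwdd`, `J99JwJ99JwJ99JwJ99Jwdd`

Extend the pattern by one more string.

J99JwJ99JwJ99JwJ99JwJ99Jwdd

Each term is the previous one with J99Jw prepended.
So the next term is J99Jw·J99JwJ99JwJ99JwJ99Jwdd.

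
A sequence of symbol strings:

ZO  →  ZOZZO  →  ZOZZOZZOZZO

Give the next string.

s(k+1) = s(k)·Z·s(k) — each term doubles the last with 'Z' between the halves.
Doubling ZOZZOZZOZZO with 'Z' between the halves:

ZOZZOZZOZZOZZOZZOZZOZZO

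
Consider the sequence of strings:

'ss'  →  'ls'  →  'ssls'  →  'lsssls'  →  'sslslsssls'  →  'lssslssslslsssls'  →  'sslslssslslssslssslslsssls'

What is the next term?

lssslssslslssslssslslssslslssslssslslsssls

From term 3 onward, concatenate the second-to-last term with the last: ss·ls = ssls, ls·ssls = lsssls, …
Continuing: lssslssslslsssls · sslslssslslssslssslslsssls gives term 8.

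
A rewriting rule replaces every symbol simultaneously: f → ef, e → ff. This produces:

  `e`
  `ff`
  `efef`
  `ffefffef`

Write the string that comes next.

Rewriting each symbol of ffefffef: f→ef, f→ef, e→ff, f→ef, f→ef, f→ef, e→ff, f→ef, which concatenates to ef ef ff ef ef ef ff ef.

efefffefefefffef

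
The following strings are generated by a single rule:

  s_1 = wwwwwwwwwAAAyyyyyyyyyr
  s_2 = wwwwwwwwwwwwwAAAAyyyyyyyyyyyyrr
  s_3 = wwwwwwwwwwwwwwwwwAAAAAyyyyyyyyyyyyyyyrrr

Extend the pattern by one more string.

wwwwwwwwwwwwwwwwwwwwwAAAAAAyyyyyyyyyyyyyyyyyyrrrr

Reading off run lengths: w runs 9, 13, 17; A runs 3, 4, 5; y runs 9, 12, 15; r runs 1, 2, 3 — each is linear in n, where the shown terms are n = 2, 3, 4.
For the next term, n = 5, so the run lengths are 21, 6, 18, 4.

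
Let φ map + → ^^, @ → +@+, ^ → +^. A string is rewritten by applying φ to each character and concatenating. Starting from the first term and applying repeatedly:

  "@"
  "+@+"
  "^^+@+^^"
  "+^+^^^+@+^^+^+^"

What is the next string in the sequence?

φ(+^+^^^+@+^^+^+^) expands symbol-by-symbol to ^^ +^ ^^ +^ +^ +^ ^^ +@+ ^^ +^ +^ ^^ +^ ^^ +^; joining the 15 pieces gives the next term.

^^+^^^+^+^+^^^+@+^^+^+^^^+^^^+^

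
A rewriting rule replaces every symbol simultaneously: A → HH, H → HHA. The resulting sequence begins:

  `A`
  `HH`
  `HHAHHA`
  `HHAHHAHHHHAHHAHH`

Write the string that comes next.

HHAHHAHHHHAHHAHHHHAHHAHHAHHAHHHHAHHAHHHHAHHA

φ(HHAHHAHHHHAHHAHH) expands symbol-by-symbol to HHA HHA HH HHA HHA HH HHA HHA HHA HHA HH HHA HHA HH HHA HHA; joining the 16 pieces gives the next term.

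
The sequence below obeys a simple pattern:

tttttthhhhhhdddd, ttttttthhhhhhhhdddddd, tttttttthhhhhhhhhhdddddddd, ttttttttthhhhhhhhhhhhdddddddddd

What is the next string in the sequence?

tttttttttthhhhhhhhhhhhhhdddddddddddd

Term n consists of n+3 t's, followed by 2n h's, followed by 2n-2 d's, where the shown terms are n = 3, 4, 5, 6.
For the next term, n = 7, so the run lengths are 10, 14, 12.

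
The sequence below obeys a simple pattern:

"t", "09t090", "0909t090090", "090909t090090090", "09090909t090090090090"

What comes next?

0909090909t090090090090090

Every step adds 09 to the front and 090 to the end of the previous string.
One more step from 09090909t090090090090 gives the answer.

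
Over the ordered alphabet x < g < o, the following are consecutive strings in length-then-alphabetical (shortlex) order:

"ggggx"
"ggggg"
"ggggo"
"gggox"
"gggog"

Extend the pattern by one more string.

gggoo

Find the rightmost character of gggog below o, bump it to the next letter, and reset everything to its right to x.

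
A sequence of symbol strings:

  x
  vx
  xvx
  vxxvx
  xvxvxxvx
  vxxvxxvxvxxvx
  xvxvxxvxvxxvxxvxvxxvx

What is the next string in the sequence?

From term 3 onward, concatenate the second-to-last term with the last: x·vx = xvx, vx·xvx = vxxvx, …
So term 8 is vxxvxxvxvxxvx·xvxvxxvxvxxvxxvxvxxvx.

vxxvxxvxvxxvxxvxvxxvxvxxvxxvxvxxvx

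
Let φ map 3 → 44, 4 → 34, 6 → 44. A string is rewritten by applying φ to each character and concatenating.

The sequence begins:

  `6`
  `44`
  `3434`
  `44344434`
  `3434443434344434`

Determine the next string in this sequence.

Replace each of the 16 characters of 3434443434344434 in place — 44 34 44 34 34 34 44 34 44 34 44 34 34 34 44 34 — and concatenate.

44344434343444344434443434344434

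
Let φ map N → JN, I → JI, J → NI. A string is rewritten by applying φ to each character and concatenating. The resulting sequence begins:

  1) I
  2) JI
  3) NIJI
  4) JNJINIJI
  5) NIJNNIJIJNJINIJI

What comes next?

JNJINIJNJNJINIJINIJNNIJIJNJINIJI

Applying the rule to each of the 16 symbols of NIJNNIJIJNJINIJI gives the pieces JN JI NI JN JN JI NI JI NI JN NI JI JN JI NI JI, which concatenate to the answer.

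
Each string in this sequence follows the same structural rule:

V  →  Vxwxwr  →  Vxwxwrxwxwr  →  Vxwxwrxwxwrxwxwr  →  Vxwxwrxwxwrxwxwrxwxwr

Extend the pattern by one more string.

Vxwxwrxwxwrxwxwrxwxwrxwxwr

The strings grow by a fixed suffix xwxwr each time.
One more step from Vxwxwrxwxwrxwxwrxwxwr gives the answer.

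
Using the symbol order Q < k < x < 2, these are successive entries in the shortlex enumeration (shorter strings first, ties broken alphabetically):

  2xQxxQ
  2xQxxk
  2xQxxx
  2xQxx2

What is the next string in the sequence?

2xQx2Q

The successor of 2xQxx2 increments the rightmost position that isn't already 2 and resets every position after it to Q.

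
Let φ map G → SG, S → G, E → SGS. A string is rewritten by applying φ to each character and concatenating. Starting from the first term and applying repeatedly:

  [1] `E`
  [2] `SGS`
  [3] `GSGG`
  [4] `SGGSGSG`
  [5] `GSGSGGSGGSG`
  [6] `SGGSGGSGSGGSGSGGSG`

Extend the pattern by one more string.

GSGSGGSGSGGSGGSGSGGSGGSGSGGSG

φ(SGGSGGSGSGGSGSGGSG) expands symbol-by-symbol to G SG SG G SG SG G SG G SG SG G SG G SG SG G SG; joining the 18 pieces gives the next term.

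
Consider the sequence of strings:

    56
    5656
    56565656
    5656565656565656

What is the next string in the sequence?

Every step duplicates the string.
Doubling 5656565656565656:

56565656565656565656565656565656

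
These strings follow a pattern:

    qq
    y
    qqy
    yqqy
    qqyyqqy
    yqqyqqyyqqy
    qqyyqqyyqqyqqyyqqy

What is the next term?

Each term (from the third on) is the two preceding terms concatenated in order: term 3 = qq·y = qqy.
Continuing: yqqyqqyyqqy · qqyyqqyyqqyqqyyqqy gives term 8.

yqqyqqyyqqyqqyyqqyyqqyqqyyqqy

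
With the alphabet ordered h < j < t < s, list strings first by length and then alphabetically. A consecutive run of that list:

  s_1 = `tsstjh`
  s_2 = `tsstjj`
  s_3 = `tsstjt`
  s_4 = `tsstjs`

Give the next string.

tsstth

The successor of tsstjs increments the rightmost position that isn't already s and resets every position after it to h.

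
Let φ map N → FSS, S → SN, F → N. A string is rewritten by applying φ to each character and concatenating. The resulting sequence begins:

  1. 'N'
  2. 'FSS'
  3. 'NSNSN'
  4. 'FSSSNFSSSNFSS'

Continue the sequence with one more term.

φ(FSSSNFSSSNFSS) expands symbol-by-symbol to N SN SN SN FSS N SN SN SN FSS N SN SN; joining the 13 pieces gives the next term.

NSNSNSNFSSNSNSNSNFSSNSNSN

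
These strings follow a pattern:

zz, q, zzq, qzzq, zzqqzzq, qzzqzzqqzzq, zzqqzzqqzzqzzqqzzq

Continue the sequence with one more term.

qzzqzzqqzzqzzqqzzqqzzqzzqqzzq

From term 3 onward, concatenate the second-to-last term with the last: zz·q = zzq, q·zzq = qzzq, …
The next term joins qzzqzzqqzzq and zzqqzzqqzzqzzqqzzq.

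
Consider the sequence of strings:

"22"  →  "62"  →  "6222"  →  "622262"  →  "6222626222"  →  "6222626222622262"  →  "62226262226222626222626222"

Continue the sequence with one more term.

622262622262226262226262226222626222622262

From term 3 onward, concatenate the last term with the second-to-last: 62·22 = 6222, 6222·62 = 622262, …
So term 8 is 62226262226222626222626222·6222626222622262.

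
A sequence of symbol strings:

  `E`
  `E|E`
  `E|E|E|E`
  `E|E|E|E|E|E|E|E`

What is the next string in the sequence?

Each string is two copies of the previous one joined by '|'.
One more doubling of E|E|E|E|E|E|E|E gives the answer.

E|E|E|E|E|E|E|E|E|E|E|E|E|E|E|E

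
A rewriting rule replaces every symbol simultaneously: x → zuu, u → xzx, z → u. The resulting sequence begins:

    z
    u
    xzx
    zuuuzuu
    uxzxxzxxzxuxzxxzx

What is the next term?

φ(uxzxxzxxzxuxzxxzx) expands symbol-by-symbol to xzx zuu u zuu zuu u zuu zuu u zuu xzx zuu u zuu zuu u zuu; joining the 17 pieces gives the next term.

xzxzuuuzuuzuuuzuuzuuuzuuxzxzuuuzuuzuuuzuu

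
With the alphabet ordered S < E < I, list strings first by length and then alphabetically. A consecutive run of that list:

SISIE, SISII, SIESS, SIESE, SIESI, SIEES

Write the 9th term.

SIEIS

Advancing 3 positions from SIEES through SIEES → SIEEE → SIEEI reaches term 9.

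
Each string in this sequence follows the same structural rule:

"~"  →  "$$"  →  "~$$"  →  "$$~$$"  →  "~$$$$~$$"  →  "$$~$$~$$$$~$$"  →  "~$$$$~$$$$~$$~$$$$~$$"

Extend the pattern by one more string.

$$~$$~$$$$~$$~$$$$~$$$$~$$~$$$$~$$

This is a Fibonacci-style word recurrence s(k) = s(k−2)·s(k−1): e.g. ~·$$ = ~$$.
The next term joins $$~$$~$$$$~$$ and ~$$$$~$$$$~$$~$$$$~$$.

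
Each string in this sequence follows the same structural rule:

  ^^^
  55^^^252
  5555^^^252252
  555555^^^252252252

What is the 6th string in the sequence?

Each term wraps the previous one in 55 on the left and 252 on the right.
From 555555^^^252252252, 2 further steps: 555555^^^252252252 → 55555555^^^252252252252 → (answer).

5555555555^^^252252252252252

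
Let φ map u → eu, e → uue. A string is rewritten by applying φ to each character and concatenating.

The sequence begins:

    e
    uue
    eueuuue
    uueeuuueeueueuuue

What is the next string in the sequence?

eueuuueuueeueueuuueuueeuuueeuuueeueueuuue

Replace each of the 17 characters of uueeuuueeueueuuue in place — eu eu uue uue eu eu eu uue uue eu uue eu uue eu eu eu uue — and concatenate.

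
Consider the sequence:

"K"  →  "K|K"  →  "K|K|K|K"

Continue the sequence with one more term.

Every step duplicates the string with '|' between the halves.
One more doubling of K|K|K|K gives the answer.

K|K|K|K|K|K|K|K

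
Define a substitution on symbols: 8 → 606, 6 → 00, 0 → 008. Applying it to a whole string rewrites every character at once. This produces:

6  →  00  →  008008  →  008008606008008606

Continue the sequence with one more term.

φ(008008606008008606) expands symbol-by-symbol to 008 008 606 008 008 606 00 008 00 008 008 606 008 008 606 00 008 00; joining the 18 pieces gives the next term.

00800860600800860600008000080086060080086060000800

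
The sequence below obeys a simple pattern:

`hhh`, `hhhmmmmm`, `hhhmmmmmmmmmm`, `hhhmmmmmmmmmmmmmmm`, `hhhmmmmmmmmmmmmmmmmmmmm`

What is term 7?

hhhmmmmmmmmmmmmmmmmmmmmmmmmmmmmmm

The strings grow by a fixed suffix mmmmm each time.
From hhhmmmmmmmmmmmmmmmmmmmm, 2 further steps: hhhmmmmmmmmmmmmmmmmmmmm → hhhmmmmmmmmmmmmmmmmmmmmmmmmm → (answer).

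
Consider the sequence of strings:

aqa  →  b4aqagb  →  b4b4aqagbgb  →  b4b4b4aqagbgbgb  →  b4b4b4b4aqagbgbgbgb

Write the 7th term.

b4b4b4b4b4b4aqagbgbgbgbgbgb

s(k+1) = b4·s(k)·gb, so each term gains b4 as a prefix and gb as a suffix.
From b4b4b4b4aqagbgbgbgb, 2 further steps: b4b4b4b4aqagbgbgbgb → b4b4b4b4b4aqagbgbgbgbgb → (answer).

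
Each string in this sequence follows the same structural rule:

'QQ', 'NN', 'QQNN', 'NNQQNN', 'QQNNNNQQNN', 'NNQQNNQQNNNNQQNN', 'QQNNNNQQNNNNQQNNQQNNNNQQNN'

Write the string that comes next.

NNQQNNQQNNNNQQNNQQNNNNQQNNNNQQNNQQNNNNQQNN

From term 3 onward, concatenate the second-to-last term with the last: QQ·NN = QQNN, NN·QQNN = NNQQNN, …
The next term joins NNQQNNQQNNNNQQNN and QQNNNNQQNNNNQQNNQQNNNNQQNN.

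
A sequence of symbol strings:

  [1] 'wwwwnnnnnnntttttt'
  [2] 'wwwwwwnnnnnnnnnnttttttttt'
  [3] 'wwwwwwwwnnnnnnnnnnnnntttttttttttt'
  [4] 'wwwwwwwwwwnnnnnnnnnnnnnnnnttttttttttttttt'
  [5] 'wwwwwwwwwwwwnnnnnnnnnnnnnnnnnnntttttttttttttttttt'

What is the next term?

wwwwwwwwwwwwwwnnnnnnnnnnnnnnnnnnnnnnttttttttttttttttttttt

Each string has the form w^{2n} n^{3n+1} t^{3n}, where the shown terms are n = 2, 3, 4, 5, 6.
At n = 7 the blocks have lengths 14, 22, 21.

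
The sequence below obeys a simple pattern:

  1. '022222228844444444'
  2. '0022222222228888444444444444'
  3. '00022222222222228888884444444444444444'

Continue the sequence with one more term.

The n-th term is n-1 0's then 3n+1 2's then 2n-2 8's then 4n 4's, where the shown terms are n = 2, 3, 4.
At n = 5 the blocks have lengths 4, 16, 8, 20.

000022222222222222228888888844444444444444444444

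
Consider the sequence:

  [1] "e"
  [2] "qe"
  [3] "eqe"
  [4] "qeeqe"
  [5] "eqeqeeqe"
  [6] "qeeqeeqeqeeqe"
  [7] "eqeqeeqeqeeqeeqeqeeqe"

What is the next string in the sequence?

Each term (from the third on) is the two preceding terms concatenated in order: term 3 = e·qe = eqe.
The next term joins qeeqeeqeqeeqe and eqeqeeqeqeeqeeqeqeeqe.

qeeqeeqeqeeqeeqeqeeqeqeeqeeqeqeeqe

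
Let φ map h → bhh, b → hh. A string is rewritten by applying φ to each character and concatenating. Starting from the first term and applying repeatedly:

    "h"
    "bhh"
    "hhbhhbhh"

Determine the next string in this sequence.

Rewriting each symbol of hhbhhbhh: h→bhh, h→bhh, b→hh, h→bhh, h→bhh, b→hh, h→bhh, h→bhh, which concatenates to bhh bhh hh bhh bhh hh bhh bhh.

bhhbhhhhbhhbhhhhbhhbhh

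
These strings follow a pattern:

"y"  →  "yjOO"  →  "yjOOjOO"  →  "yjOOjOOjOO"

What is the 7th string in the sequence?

yjOOjOOjOOjOOjOOjOO

Every step adds jOO to the end: s(k+1) = s(k)·jOO.
From yjOOjOOjOO, 3 further steps: yjOOjOOjOO → yjOOjOOjOOjOO → yjOOjOOjOOjOOjOO → (answer).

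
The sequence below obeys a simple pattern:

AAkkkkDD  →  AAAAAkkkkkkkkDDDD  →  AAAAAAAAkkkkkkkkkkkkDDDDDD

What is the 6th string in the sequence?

Each string has the form A^{3n-1} k^{4n} D^{2n} (n = 1, 2, …).
Setting n = 6 gives 17, 24, 12 characters in each block.

AAAAAAAAAAAAAAAAAkkkkkkkkkkkkkkkkkkkkkkkkDDDDDDDDDDDD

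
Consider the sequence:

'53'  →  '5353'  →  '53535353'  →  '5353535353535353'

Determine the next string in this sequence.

Every step duplicates the string.
Doubling 5353535353535353:

53535353535353535353535353535353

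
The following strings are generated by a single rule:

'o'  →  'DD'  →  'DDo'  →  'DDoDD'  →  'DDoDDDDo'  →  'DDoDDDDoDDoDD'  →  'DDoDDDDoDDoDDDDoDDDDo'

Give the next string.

Each term (from the third on) is the previous term followed by the one before it: term 3 = DD·o = DDo.
So term 8 is DDoDDDDoDDoDDDDoDDDDo·DDoDDDDoDDoDD.

DDoDDDDoDDoDDDDoDDDDoDDoDDDDoDDoDD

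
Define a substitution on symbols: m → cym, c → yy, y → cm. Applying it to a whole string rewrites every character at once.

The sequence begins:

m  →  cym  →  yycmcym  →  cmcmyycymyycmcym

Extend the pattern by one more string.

yycymyycymcmcmyycmcymcmcmyycymyycmcym

Applying the rule to each of the 16 symbols of cmcmyycymyycmcym gives the pieces yy cym yy cym cm cm yy cm cym cm cm yy cym yy cm cym, which concatenate to the answer.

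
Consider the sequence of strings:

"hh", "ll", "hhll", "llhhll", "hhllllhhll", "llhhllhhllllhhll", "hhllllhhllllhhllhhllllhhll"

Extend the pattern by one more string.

From term 3 onward, concatenate the second-to-last term with the last: hh·ll = hhll, ll·hhll = llhhll, …
Continuing: llhhllhhllllhhll · hhllllhhllllhhllhhllllhhll gives term 8.

llhhllhhllllhhllhhllllhhllllhhllhhllllhhll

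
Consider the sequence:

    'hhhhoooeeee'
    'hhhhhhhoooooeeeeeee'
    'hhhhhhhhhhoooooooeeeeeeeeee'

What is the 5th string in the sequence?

Term n consists of 3n-2 h's, followed by 2n-1 o's, followed by 3n-2 e's, where the shown terms are n = 2, 3, 4.
At n = 6 the blocks have lengths 16, 11, 16.

hhhhhhhhhhhhhhhhoooooooooooeeeeeeeeeeeeeeee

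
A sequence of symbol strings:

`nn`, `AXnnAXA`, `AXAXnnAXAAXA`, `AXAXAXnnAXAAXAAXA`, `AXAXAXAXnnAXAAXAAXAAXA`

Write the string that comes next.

Every step adds AX to the front and AXA to the end of the previous string.
Applying this once more to AXAXAXAXnnAXAAXAAXAAXA:

AXAXAXAXAXnnAXAAXAAXAAXAAXA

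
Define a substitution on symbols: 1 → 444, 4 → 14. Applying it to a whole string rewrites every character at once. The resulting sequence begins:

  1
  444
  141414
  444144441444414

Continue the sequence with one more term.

φ(444144441444414) expands symbol-by-symbol to 14 14 14 444 14 14 14 14 444 14 14 14 14 444 14; joining the 15 pieces gives the next term.

141414444141414144441414141444414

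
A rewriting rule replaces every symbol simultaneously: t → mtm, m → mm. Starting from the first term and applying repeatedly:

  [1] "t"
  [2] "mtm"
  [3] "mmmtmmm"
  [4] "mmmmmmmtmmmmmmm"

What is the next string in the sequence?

φ(mmmmmmmtmmmmmmm) expands symbol-by-symbol to mm mm mm mm mm mm mm mtm mm mm mm mm mm mm mm; joining the 15 pieces gives the next term.

mmmmmmmmmmmmmmmtmmmmmmmmmmmmmmm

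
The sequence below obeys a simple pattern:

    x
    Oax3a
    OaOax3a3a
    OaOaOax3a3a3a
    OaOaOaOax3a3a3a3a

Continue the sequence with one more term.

s(k+1) = Oa·s(k)·3a, so each term gains Oa as a prefix and 3a as a suffix.
So the next term is Oa·OaOaOaOax3a3a3a3a·3a.

OaOaOaOaOax3a3a3a3a3a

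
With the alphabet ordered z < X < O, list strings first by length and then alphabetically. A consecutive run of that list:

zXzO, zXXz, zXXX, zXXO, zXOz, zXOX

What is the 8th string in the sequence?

zOzz

Advancing 2 positions from zXOX through zXOX → zXOO reaches term 8.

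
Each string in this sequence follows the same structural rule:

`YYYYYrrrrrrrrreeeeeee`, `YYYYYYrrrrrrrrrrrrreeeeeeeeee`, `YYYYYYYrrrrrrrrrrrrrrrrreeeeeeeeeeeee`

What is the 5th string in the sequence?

YYYYYYYYYrrrrrrrrrrrrrrrrrrrrrrrrreeeeeeeeeeeeeeeeeee

Reading off run lengths: Y runs 5, 6, 7; r runs 9, 13, 17; e runs 7, 10, 13 — each is linear in n, where the shown terms are n = 2, 3, 4.
Setting n = 6 gives 9, 25, 19 characters in each block.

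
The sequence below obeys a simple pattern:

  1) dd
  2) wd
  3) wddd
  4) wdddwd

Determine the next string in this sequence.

wdddwdwddd

Each term (from the third on) is the previous term followed by the one before it: term 3 = wd·dd = wddd.
The next term joins wdddwd and wddd.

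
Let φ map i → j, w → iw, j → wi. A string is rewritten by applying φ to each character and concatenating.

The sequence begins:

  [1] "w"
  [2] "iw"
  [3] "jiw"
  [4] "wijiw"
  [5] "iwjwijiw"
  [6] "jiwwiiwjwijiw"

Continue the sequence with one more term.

wijiwiwjjiwwiiwjwijiw

φ(jiwwiiwjwijiw) expands symbol-by-symbol to wi j iw iw j j iw wi iw j wi j iw; joining the 13 pieces gives the next term.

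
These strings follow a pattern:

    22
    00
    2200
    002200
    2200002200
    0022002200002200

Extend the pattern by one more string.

22000022000022002200002200

This is a Fibonacci-style word recurrence s(k) = s(k−2)·s(k−1): e.g. 22·00 = 2200.
So term 7 is 2200002200·0022002200002200.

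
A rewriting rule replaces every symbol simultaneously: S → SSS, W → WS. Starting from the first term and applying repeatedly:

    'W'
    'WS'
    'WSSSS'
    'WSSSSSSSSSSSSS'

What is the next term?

Rewriting the 14 symbols of WSSSSSSSSSSSSS one by one yields WS SSS SSS SSS SSS SSS SSS SSS SSS SSS SSS SSS SSS SSS; concatenated:

WSSSSSSSSSSSSSSSSSSSSSSSSSSSSSSSSSSSSSSSS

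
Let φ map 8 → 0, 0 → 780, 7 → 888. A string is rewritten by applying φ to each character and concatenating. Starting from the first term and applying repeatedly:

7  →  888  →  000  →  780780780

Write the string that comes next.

Rewriting each symbol of 780780780: 7→888, 8→0, 0→780, 7→888, 8→0, 0→780, 7→888, 8→0, 0→780, which concatenates to 888 0 780 888 0 780 888 0 780.

888078088807808880780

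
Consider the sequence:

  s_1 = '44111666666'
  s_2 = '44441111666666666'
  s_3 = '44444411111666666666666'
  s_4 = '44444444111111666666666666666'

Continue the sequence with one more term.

44444444441111111666666666666666666

Reading off run lengths: 4 runs 2, 4, 6, 8; 1 runs 3, 4, 5, 6; 6 runs 6, 9, 12, 15 — each is linear in n (n = 1, 2, …).
At n = 5 the blocks have lengths 10, 7, 18.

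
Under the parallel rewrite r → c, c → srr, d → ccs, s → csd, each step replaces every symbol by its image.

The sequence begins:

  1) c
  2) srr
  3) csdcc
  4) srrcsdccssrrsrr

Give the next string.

Rewriting the 15 symbols of srrcsdccssrrsrr one by one yields csd c c srr csd ccs srr srr csd csd c c csd c c; concatenated:

csdccsrrcsdccssrrsrrcsdcsdcccsdcc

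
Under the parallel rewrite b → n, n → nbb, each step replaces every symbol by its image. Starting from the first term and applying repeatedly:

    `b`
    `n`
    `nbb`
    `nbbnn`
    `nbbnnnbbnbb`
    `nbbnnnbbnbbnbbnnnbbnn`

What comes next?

nbbnnnbbnbbnbbnnnbbnnnbbnnnbbnbbnbbnnnbbnbb

Applying the rule to each of the 21 symbols of nbbnnnbbnbbnbbnnnbbnn gives the pieces nbb n n nbb nbb nbb n n nbb n n nbb n n nbb nbb nbb n n nbb nbb, which concatenate to the answer.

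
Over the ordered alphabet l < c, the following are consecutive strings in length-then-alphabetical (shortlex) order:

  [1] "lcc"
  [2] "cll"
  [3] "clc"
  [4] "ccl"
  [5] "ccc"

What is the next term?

ccc is the last string of length 3, so the next is the first of length 4: l repeated 4 times.

llll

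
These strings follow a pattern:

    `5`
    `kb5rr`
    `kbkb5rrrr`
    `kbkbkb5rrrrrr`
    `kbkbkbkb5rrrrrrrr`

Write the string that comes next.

kbkbkbkbkb5rrrrrrrrrr

Every step adds kb to the front and rr to the end of the previous string.
So the next term is kb·kbkbkbkb5rrrrrrrr·rr.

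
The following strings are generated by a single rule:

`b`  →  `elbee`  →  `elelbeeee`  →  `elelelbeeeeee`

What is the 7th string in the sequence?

elelelelelelbeeeeeeeeeeee

Each term wraps the previous one in el on the left and ee on the right.
From elelelbeeeeee, 3 further steps: elelelbeeeeee → elelelelbeeeeeeee → elelelelelbeeeeeeeeee → (answer).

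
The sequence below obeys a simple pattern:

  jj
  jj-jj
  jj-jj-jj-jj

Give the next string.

jj-jj-jj-jj-jj-jj-jj-jj

Each string is two copies of the previous one joined by '-'.
One more doubling of jj-jj-jj-jj gives the answer.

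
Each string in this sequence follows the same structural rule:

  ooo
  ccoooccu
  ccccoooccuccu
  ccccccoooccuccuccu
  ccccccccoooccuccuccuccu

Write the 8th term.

ccccccccccccccoooccuccuccuccuccuccuccu

Every step adds cc to the front and ccu to the end of the previous string.
From ccccccccoooccuccuccuccu, 3 further steps: ccccccccoooccuccuccuccu → ccccccccccoooccuccuccuccuccu → ccccccccccccoooccuccuccuccuccuccu → (answer).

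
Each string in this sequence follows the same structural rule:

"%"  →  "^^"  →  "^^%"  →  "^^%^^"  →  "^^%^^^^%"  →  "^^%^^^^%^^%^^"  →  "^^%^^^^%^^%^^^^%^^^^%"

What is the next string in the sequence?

Each term (from the third on) is the previous term followed by the one before it: term 3 = ^^·% = ^^%.
So term 8 is ^^%^^^^%^^%^^^^%^^^^%·^^%^^^^%^^%^^.

^^%^^^^%^^%^^^^%^^^^%^^%^^^^%^^%^^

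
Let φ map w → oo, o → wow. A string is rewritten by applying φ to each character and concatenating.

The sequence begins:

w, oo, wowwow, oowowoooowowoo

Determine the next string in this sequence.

φ(oowowoooowowoo) expands symbol-by-symbol to wow wow oo wow oo wow wow wow wow oo wow oo wow wow; joining the 14 pieces gives the next term.

wowwowoowowoowowwowwowwowoowowoowowwow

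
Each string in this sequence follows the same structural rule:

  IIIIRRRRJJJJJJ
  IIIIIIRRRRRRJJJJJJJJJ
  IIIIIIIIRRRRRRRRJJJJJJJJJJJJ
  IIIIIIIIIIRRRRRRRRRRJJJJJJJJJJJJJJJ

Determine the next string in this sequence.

IIIIIIIIIIIIRRRRRRRRRRRRJJJJJJJJJJJJJJJJJJ

Reading off run lengths: I runs 4, 6, 8, 10; R runs 4, 6, 8, 10; J runs 6, 9, 12, 15 — each is linear in n, where the shown terms are n = 2, 3, 4, 5.
Setting n = 6 gives 12, 12, 18 characters in each block.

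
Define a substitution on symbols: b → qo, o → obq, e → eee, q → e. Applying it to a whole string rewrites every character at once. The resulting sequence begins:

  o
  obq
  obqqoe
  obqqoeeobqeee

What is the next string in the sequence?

Rewriting the 13 symbols of obqqoeeobqeee one by one yields obq qo e e obq eee eee obq qo e eee eee eee; concatenated:

obqqoeeobqeeeeeeobqqoeeeeeeeeee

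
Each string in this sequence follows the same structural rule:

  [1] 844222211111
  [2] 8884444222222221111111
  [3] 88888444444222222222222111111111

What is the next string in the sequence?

888888844444444222222222222222211111111111

Reading off run lengths: 8 runs 1, 3, 5; 4 runs 2, 4, 6; 2 runs 4, 8, 12; 1 runs 5, 7, 9 — each is linear in n (n = 1, 2, …).
For the next term, n = 4, so the run lengths are 7, 8, 16, 11.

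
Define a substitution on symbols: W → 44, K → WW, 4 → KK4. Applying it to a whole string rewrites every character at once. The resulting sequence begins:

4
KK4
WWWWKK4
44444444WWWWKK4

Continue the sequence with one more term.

φ(44444444WWWWKK4) expands symbol-by-symbol to KK4 KK4 KK4 KK4 KK4 KK4 KK4 KK4 44 44 44 44 WW WW KK4; joining the 15 pieces gives the next term.

KK4KK4KK4KK4KK4KK4KK4KK444444444WWWWKK4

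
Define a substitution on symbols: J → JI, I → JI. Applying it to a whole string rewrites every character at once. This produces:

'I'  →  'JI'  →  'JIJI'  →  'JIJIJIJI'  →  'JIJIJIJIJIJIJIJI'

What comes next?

JIJIJIJIJIJIJIJIJIJIJIJIJIJIJIJI

φ(JIJIJIJIJIJIJIJI) expands symbol-by-symbol to JI JI JI JI JI JI JI JI JI JI JI JI JI JI JI JI; joining the 16 pieces gives the next term.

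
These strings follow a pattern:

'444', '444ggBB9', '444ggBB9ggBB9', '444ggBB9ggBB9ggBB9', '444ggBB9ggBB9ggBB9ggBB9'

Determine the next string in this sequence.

Every step adds ggBB9 to the end: s(k+1) = s(k)·ggBB9.
Applying this once more to 444ggBB9ggBB9ggBB9ggBB9:

444ggBB9ggBB9ggBB9ggBB9ggBB9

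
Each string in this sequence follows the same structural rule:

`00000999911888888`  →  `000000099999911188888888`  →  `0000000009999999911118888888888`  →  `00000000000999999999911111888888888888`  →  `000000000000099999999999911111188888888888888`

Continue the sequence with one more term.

Each string has the form 0^{2n+1} 9^{2n} 1^{n} 8^{2n+2}, where the shown terms are n = 2, 3, 4, 5, 6.
For the next term, n = 7, so the run lengths are 15, 14, 7, 16.

0000000000000009999999999999911111118888888888888888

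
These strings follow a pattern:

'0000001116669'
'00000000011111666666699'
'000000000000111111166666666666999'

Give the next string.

0000000000000001111111116666666666666669999

Each string has the form 0^{3n+3} 1^{2n+1} 6^{4n-1} 9^{n} (n = 1, 2, …).
Setting n = 4 gives 15, 9, 15, 4 characters in each block.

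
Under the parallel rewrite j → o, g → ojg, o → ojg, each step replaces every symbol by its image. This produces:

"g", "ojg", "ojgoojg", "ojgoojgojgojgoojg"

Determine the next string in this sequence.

ojgoojgojgojgoojgojgoojgojgoojgojgojgoojg

Replace each of the 17 characters of ojgoojgojgojgoojg in place — ojg o ojg ojg ojg o ojg ojg o ojg ojg o ojg ojg ojg o ojg — and concatenate.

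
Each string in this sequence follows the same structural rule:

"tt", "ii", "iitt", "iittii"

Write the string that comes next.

Each term (from the third on) is the previous term followed by the one before it: term 3 = ii·tt = iitt.
The next term joins iittii and iitt.

iittiiiitt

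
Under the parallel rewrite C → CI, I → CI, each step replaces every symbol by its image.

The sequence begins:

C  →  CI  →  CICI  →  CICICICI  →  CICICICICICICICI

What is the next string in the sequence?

φ(CICICICICICICICI) expands symbol-by-symbol to CI CI CI CI CI CI CI CI CI CI CI CI CI CI CI CI; joining the 16 pieces gives the next term.

CICICICICICICICICICICICICICICICI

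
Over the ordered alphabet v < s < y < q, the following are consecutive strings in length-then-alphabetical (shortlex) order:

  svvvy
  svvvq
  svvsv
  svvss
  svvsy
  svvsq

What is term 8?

svvys

Advancing 2 positions from svvsq through svvsq → svvyv reaches term 8.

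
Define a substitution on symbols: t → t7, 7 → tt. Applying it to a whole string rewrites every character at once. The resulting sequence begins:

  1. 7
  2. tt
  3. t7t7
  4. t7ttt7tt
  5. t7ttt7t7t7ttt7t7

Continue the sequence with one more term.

φ(t7ttt7t7t7ttt7t7) expands symbol-by-symbol to t7 tt t7 t7 t7 tt t7 tt t7 tt t7 t7 t7 tt t7 tt; joining the 16 pieces gives the next term.

t7ttt7t7t7ttt7ttt7ttt7t7t7ttt7tt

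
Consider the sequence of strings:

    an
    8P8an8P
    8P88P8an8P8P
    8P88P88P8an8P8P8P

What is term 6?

Each term wraps the previous one in 8P8 on the left and 8P on the right.
From 8P88P88P8an8P8P8P, 2 further steps: 8P88P88P8an8P8P8P → 8P88P88P88P8an8P8P8P8P → (answer).

8P88P88P88P88P8an8P8P8P8P8P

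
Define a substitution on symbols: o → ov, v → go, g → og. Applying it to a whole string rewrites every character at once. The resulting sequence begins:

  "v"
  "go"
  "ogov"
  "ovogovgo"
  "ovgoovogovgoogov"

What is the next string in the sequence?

Applying the rule to each of the 16 symbols of ovgoovogovgoogov gives the pieces ov go og ov ov go ov og ov go og ov ov og ov go, which concatenate to the answer.

ovgoogovovgoovogovgoogovovogovgo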